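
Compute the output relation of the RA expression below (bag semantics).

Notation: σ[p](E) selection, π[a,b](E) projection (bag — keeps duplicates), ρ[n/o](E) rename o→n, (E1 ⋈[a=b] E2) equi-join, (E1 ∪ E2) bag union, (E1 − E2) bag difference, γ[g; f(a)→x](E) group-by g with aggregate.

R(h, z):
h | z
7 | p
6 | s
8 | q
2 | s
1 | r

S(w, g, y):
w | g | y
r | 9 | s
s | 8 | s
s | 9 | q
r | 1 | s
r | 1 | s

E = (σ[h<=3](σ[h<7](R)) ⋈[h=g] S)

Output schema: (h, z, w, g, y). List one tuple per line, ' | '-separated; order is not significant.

Stepwise |·|:
  R → 5
  σ[h<7](R) → 3
  σ[h<=3](σ[h<7](R)) → 2
  S → 5
  (σ[h<=3](σ[h<7](R)) ⋈[h=g] S) → 2

== RESULT ==
h | z | w | g | y
1 | r | r | 1 | s
1 | r | r | 1 | s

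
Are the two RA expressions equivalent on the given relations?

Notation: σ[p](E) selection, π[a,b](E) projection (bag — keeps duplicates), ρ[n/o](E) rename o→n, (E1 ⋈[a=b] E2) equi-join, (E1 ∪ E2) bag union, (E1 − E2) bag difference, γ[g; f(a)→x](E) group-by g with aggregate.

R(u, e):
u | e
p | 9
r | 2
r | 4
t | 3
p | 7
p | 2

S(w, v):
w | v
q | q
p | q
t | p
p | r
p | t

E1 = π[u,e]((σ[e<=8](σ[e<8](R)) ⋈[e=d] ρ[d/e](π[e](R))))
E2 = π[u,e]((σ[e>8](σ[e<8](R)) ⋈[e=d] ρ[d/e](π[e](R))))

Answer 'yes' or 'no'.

E1 subexpression sizes:
  R → 6
  σ[e<8](R) → 5
  σ[e<=8](σ[e<8](R)) → 5
  R → 6
  π[e](R) → 6
  ρ[d/e](π[e](R)) → 6
  (σ[e<=8](σ[e<8](R)) ⋈[e=d] ρ[d/e](π[e](R))) → 7
  π[u,e]((σ[e<=8](σ[e<8](R)) ⋈[e=d] ρ[d/e](π[e](R)))) → 7
E2 subexpression sizes:
  R → 6
  σ[e<8](R) → 5
  σ[e>8](σ[e<8](R)) → 0
  R → 6
  π[e](R) → 6
  ρ[d/e](π[e](R)) → 6
  (σ[e>8](σ[e<8](R)) ⋈[e=d] ρ[d/e](π[e](R))) → 0
  π[u,e]((σ[e>8](σ[e<8](R)) ⋈[e=d] ρ[d/e](π[e](R)))) → 0

E1 result:
u | e
p | 2
p | 2
p | 7
r | 2
r | 2
r | 4
t | 3
E2 result:
u | e
(0 rows)
Witness: ('t', 3) appears 1× in E1 but 0× in E2.

no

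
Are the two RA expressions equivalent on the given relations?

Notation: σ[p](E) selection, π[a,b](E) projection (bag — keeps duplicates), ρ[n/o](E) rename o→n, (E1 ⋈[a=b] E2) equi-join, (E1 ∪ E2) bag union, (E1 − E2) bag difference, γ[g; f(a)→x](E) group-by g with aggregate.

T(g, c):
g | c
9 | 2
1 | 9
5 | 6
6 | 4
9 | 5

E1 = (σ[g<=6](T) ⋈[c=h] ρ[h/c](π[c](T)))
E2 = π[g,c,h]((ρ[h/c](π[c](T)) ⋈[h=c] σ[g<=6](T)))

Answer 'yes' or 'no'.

E1 subexpression sizes:
  T → 5
  σ[g<=6](T) → 3
  T → 5
  π[c](T) → 5
  ρ[h/c](π[c](T)) → 5
  (σ[g<=6](T) ⋈[c=h] ρ[h/c](π[c](T))) → 3
E2 subexpression sizes:
  T → 5
  π[c](T) → 5
  ρ[h/c](π[c](T)) → 5
  T → 5
  σ[g<=6](T) → 3
  (ρ[h/c](π[c](T)) ⋈[h=c] σ[g<=6](T)) → 3
  π[g,c,h]((ρ[h/c](π[c](T)) ⋈[h=c] σ[g<=6](T))) → 3

E1 and E2 produce the same multiset:
g | c | h
1 | 9 | 9
5 | 6 | 6
6 | 4 | 4

yes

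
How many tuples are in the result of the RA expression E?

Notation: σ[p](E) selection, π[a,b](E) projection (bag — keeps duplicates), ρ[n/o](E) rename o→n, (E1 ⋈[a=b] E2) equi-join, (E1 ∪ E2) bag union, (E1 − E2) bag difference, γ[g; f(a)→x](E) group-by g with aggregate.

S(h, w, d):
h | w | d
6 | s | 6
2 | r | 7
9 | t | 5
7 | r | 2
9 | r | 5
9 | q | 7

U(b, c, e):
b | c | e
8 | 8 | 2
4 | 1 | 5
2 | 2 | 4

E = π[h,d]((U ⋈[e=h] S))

Subexpression sizes:
  U → 3
  S → 6
  (U ⋈[e=h] S) → 1
  π[h,d]((U ⋈[e=h] S)) → 1

|E| = 1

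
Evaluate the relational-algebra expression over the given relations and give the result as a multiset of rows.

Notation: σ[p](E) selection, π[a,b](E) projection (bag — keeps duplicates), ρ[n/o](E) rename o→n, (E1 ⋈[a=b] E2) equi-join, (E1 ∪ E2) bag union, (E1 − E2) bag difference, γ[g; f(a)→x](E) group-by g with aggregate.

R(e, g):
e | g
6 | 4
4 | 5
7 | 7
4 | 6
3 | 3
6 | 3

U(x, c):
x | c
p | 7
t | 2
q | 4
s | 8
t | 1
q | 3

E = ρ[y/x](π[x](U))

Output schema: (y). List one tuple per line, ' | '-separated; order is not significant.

Row counts bottom-up:
  U → 6
  π[x](U) → 6
  ρ[y/x](π[x](U)) → 6

== RESULT ==
y
p
q
q
s
t
t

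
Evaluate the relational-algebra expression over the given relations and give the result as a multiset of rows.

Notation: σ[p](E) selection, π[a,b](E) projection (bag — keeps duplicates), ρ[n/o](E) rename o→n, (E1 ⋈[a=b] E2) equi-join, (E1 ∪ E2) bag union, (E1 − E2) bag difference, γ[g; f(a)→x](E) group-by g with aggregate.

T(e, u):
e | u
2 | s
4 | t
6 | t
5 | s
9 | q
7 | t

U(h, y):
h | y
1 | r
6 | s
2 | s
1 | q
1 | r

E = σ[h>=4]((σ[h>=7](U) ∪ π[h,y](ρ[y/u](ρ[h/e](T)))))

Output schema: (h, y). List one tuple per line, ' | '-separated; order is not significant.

Subexpression sizes:
  U → 5
  σ[h>=7](U) → 0
  T → 6
  ρ[h/e](T) → 6
  ρ[y/u](ρ[h/e](T)) → 6
  π[h,y](ρ[y/u](ρ[h/e](T))) → 6
  (σ[h>=7](U) ∪ π[h,y](ρ[y/u](ρ[h/e](T)))) → 6
  σ[h>=4]((σ[h>=7](U) ∪ π[h,y](ρ[y/u](ρ[h/e](T))))) → 5

== RESULT ==
h | y
4 | t
5 | s
6 | t
7 | t
9 | q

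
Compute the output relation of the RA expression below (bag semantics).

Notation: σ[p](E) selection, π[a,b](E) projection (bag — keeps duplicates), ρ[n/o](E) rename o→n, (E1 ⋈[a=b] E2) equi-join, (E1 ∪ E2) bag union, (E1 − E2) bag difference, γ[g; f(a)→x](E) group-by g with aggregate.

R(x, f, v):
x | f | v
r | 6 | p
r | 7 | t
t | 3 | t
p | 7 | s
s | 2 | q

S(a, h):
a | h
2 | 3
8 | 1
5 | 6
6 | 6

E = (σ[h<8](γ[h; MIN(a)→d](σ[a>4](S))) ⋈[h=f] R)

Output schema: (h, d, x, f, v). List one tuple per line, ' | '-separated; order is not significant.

Stepwise |·|:
  S → 4
  σ[a>4](S) → 3
  γ[h; MIN(a)→d](σ[a>4](S)) → 2
  σ[h<8](γ[h; MIN(a)→d](σ[a>4](S))) → 2
  R → 5
  (σ[h<8](γ[h; MIN(a)→d](σ[a>4](S))) ⋈[h=f] R) → 1

== RESULT ==
h | d | x | f | v
6 | 5 | r | 6 | p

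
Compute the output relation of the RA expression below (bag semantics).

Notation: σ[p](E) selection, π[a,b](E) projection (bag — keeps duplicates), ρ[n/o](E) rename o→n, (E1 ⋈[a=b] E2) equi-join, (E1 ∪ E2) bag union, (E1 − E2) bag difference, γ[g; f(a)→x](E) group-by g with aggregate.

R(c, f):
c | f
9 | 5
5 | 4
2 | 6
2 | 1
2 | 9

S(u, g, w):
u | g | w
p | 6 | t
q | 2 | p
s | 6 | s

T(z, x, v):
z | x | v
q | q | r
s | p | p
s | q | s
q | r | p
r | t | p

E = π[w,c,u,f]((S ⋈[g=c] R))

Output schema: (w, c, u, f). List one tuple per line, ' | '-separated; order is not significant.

Per-node cardinality:
  S → 3
  R → 5
  (S ⋈[g=c] R) → 3
  π[w,c,u,f]((S ⋈[g=c] R)) → 3

== RESULT ==
w | c | u | f
p | 2 | q | 1
p | 2 | q | 6
p | 2 | q | 9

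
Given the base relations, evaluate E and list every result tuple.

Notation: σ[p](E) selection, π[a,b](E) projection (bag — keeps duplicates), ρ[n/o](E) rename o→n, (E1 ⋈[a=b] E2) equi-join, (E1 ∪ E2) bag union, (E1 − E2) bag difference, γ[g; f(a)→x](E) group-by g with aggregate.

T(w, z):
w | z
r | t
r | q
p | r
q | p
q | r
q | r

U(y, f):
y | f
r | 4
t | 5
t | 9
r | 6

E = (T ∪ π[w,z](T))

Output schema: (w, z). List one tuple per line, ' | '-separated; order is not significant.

Per-node cardinality:
  T → 6
  T → 6
  π[w,z](T) → 6
  (T ∪ π[w,z](T)) → 12

== RESULT ==
w | z
p | r
p | r
q | p
q | p
q | r
q | r
q | r
q | r
r | q
r | q
r | t
r | t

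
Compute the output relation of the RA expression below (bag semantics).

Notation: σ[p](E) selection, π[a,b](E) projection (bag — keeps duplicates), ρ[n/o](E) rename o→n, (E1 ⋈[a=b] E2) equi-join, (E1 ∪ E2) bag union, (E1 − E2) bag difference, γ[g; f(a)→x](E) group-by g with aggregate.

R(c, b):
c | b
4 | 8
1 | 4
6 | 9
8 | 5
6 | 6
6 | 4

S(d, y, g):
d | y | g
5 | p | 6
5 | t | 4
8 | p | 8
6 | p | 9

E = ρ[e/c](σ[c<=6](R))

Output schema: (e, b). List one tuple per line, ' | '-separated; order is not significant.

Per-node cardinality:
  R → 6
  σ[c<=6](R) → 5
  ρ[e/c](σ[c<=6](R)) → 5

== RESULT ==
e | b
1 | 4
4 | 8
6 | 4
6 | 6
6 | 9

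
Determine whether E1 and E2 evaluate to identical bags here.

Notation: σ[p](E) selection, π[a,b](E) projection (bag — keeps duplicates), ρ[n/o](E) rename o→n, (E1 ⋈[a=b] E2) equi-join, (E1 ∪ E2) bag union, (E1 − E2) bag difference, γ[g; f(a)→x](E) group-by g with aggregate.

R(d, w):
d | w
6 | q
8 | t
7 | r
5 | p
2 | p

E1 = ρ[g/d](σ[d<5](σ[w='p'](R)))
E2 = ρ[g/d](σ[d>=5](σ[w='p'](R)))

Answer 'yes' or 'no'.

E1 row counts bottom-up:
  R → 5
  σ[w='p'](R) → 2
  σ[d<5](σ[w='p'](R)) → 1
  ρ[g/d](σ[d<5](σ[w='p'](R))) → 1
E2 row counts bottom-up:
  R → 5
  σ[w='p'](R) → 2
  σ[d>=5](σ[w='p'](R)) → 1
  ρ[g/d](σ[d>=5](σ[w='p'](R))) → 1

E1 result:
g | w
2 | p
E2 result:
g | w
5 | p
Witness: (2, 'p') appears 1× in E1 but 0× in E2.

no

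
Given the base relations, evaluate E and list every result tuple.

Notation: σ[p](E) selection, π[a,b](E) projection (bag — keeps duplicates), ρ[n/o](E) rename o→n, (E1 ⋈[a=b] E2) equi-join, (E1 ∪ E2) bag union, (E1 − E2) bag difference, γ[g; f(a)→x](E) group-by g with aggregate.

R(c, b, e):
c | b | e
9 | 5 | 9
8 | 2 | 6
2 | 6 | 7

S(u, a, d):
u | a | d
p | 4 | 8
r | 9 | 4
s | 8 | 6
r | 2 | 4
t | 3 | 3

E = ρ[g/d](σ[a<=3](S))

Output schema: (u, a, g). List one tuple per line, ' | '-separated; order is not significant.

Row counts bottom-up:
  S → 5
  σ[a<=3](S) → 2
  ρ[g/d](σ[a<=3](S)) → 2

== RESULT ==
u | a | g
r | 2 | 4
t | 3 | 3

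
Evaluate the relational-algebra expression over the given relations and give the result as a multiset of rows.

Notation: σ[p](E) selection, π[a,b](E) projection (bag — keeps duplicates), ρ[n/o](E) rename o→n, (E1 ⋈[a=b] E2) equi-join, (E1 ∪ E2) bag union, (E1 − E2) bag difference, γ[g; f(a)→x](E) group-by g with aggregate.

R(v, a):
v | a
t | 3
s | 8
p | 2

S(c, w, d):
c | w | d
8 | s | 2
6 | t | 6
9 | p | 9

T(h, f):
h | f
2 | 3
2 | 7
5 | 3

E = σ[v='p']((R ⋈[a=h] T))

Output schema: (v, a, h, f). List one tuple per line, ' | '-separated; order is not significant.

Subexpression sizes:
  R → 3
  T → 3
  (R ⋈[a=h] T) → 2
  σ[v='p']((R ⋈[a=h] T)) → 2

== RESULT ==
v | a | h | f
p | 2 | 2 | 3
p | 2 | 2 | 7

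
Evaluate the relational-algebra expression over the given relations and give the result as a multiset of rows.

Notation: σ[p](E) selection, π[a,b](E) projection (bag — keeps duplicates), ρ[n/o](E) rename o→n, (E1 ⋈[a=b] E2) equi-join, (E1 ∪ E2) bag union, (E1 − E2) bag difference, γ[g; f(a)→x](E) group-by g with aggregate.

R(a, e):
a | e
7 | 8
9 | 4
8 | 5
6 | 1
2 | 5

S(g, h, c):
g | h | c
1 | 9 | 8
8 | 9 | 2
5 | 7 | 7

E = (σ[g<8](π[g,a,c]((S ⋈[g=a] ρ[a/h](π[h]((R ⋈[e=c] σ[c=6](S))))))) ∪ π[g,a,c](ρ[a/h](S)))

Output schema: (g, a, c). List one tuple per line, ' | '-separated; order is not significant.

Subexpression sizes:
  S → 3
  R → 5
  S → 3
  σ[c=6](S) → 0
  (R ⋈[e=c] σ[c=6](S)) → 0
  π[h]((R ⋈[e=c] σ[c=6](S))) → 0
  ρ[a/h](π[h]((R ⋈[e=c] σ[c=6](S)))) → 0
  (S ⋈[g=a] ρ[a/h](π[h]((R ⋈[e=c] σ[c=6](S))))) → 0
  π[g,a,c]((S ⋈[g=a] ρ[a/h](π[h]((R ⋈[e=c] σ[c=6](S)))))) → 0
  σ[g<8](π[g,a,c]((S ⋈[g=a] ρ[a/h](π[h]((R ⋈[e=c] σ[c=6](S))))))) → 0
  S → 3
  ρ[a/h](S) → 3
  π[g,a,c](ρ[a/h](S)) → 3
  (σ[g<8](π[g,a,c]((S ⋈[g=a] ρ[a/h](π[h]((R ⋈[e=c] σ[c=6](S))))))) ∪ π[g,a,c](ρ[a/h](S))) → 3

== RESULT ==
g | a | c
1 | 9 | 8
5 | 7 | 7
8 | 9 | 2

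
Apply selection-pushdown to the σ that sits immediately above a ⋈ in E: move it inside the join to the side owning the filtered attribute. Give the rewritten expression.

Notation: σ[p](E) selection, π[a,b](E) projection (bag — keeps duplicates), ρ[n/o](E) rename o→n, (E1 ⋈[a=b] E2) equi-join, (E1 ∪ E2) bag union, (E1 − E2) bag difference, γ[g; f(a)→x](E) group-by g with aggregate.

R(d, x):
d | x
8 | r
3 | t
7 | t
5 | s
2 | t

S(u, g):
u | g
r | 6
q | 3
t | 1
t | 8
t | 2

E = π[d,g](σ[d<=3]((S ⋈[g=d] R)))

σ filters on d, owned by the right side.
E' = π[d,g]((S ⋈[g=d] σ[d<=3](R)))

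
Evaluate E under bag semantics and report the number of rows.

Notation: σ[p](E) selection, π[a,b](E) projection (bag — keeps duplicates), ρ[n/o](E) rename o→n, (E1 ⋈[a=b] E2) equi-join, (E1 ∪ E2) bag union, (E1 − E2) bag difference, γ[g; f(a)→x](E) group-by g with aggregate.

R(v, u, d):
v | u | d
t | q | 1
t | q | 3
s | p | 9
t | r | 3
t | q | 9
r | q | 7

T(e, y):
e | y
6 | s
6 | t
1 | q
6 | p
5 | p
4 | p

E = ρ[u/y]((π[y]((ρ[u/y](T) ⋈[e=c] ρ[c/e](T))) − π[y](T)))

Row counts bottom-up:
  T → 6
  ρ[u/y](T) → 6
  T → 6
  ρ[c/e](T) → 6
  (ρ[u/y](T) ⋈[e=c] ρ[c/e](T)) → 12
  π[y]((ρ[u/y](T) ⋈[e=c] ρ[c/e](T))) → 12
  T → 6
  π[y](T) → 6
  (π[y]((ρ[u/y](T) ⋈[e=c] ρ[c/e](T))) − π[y](T)) → 6
  ρ[u/y]((π[y]((ρ[u/y](T) ⋈[e=c] ρ[c/e](T))) − π[y](T))) → 6

|E| = 6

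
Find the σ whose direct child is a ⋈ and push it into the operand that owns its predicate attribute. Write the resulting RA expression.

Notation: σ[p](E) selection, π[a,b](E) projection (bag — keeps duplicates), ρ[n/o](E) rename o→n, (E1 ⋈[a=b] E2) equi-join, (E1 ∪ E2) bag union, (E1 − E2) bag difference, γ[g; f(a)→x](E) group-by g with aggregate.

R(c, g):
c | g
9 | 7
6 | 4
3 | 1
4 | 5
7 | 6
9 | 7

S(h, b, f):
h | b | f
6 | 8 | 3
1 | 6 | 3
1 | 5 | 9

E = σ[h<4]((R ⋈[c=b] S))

σ filters on h, owned by the right side.
E' = (R ⋈[c=b] σ[h<4](S))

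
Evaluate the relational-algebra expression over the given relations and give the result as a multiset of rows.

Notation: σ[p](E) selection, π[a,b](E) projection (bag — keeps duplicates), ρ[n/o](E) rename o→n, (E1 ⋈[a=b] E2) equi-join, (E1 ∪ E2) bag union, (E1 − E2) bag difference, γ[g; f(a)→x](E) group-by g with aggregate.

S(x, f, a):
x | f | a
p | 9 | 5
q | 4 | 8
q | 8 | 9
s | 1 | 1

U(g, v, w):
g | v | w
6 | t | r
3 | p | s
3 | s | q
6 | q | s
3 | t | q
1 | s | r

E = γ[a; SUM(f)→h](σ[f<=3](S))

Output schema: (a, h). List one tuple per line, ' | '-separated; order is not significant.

Stepwise |·|:
  S → 4
  σ[f<=3](S) → 1
  γ[a; SUM(f)→h](σ[f<=3](S)) → 1

== RESULT ==
a | h
1 | 1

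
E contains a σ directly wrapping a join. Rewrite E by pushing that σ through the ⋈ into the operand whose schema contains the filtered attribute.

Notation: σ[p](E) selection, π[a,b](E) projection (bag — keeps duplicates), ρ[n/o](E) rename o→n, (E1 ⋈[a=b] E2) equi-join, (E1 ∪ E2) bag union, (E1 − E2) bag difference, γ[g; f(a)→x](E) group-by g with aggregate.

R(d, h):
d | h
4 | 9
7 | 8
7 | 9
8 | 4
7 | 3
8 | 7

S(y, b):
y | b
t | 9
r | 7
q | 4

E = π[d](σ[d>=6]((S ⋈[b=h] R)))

σ filters on d, owned by the right side.
E' = π[d]((S ⋈[b=h] σ[d>=6](R)))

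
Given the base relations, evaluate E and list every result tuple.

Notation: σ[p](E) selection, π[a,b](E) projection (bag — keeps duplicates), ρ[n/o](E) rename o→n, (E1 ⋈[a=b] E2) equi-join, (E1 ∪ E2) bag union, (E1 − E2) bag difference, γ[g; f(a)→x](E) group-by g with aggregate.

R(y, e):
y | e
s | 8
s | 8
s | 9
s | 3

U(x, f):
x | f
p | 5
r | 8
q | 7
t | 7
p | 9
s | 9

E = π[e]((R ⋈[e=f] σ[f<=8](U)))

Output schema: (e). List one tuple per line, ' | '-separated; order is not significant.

Row counts bottom-up:
  R → 4
  U → 6
  σ[f<=8](U) → 4
  (R ⋈[e=f] σ[f<=8](U)) → 2
  π[e]((R ⋈[e=f] σ[f<=8](U))) → 2

== RESULT ==
e
8
8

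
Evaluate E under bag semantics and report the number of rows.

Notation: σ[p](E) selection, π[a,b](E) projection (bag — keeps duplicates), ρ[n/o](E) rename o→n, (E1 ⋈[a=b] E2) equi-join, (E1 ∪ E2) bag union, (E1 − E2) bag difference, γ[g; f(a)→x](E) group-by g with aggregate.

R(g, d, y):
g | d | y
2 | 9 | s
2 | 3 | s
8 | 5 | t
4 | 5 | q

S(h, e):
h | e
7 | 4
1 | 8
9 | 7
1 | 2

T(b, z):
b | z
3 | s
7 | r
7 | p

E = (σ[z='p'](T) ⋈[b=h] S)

Stepwise |·|:
  T → 3
  σ[z='p'](T) → 1
  S → 4
  (σ[z='p'](T) ⋈[b=h] S) → 1

|E| = 1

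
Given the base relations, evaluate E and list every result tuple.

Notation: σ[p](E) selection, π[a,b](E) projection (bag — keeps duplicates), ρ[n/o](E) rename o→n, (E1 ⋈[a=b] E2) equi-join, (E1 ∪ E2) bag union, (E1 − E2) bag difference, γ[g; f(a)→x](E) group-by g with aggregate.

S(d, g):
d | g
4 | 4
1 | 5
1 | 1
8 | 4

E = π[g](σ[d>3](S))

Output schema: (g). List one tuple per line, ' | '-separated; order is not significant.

Subexpression sizes:
  S → 4
  σ[d>3](S) → 2
  π[g](σ[d>3](S)) → 2

== RESULT ==
g
4
4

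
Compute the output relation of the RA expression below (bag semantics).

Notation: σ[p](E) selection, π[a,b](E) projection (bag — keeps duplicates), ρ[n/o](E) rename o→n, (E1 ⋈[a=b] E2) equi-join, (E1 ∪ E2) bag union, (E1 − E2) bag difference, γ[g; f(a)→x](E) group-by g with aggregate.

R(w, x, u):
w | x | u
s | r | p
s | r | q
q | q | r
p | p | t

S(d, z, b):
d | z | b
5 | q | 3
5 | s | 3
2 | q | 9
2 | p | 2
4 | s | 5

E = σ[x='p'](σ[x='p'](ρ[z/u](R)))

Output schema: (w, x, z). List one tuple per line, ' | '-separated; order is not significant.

Per-node cardinality:
  R → 4
  ρ[z/u](R) → 4
  σ[x='p'](ρ[z/u](R)) → 1
  σ[x='p'](σ[x='p'](ρ[z/u](R))) → 1

== RESULT ==
w | x | z
p | p | t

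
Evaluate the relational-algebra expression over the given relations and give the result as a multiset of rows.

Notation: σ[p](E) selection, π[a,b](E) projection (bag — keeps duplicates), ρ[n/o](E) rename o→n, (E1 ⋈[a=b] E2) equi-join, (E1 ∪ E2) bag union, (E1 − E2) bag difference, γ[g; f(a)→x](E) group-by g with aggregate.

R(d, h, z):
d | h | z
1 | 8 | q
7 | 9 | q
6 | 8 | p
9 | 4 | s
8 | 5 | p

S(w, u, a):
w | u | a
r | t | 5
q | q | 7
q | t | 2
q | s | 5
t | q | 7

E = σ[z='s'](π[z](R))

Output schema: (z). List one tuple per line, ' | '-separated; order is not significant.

Row counts bottom-up:
  R → 5
  π[z](R) → 5
  σ[z='s'](π[z](R)) → 1

== RESULT ==
z
s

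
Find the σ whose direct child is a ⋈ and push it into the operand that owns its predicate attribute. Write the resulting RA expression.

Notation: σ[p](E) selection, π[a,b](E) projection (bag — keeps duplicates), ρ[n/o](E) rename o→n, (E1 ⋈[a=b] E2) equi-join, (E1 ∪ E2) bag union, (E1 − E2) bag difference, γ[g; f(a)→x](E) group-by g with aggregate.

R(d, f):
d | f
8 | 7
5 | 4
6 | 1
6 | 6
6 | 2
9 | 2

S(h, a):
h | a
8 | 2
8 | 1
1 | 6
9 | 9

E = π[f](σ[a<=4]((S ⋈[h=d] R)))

σ filters on a, owned by the left side.
E' = π[f]((σ[a<=4](S) ⋈[h=d] R))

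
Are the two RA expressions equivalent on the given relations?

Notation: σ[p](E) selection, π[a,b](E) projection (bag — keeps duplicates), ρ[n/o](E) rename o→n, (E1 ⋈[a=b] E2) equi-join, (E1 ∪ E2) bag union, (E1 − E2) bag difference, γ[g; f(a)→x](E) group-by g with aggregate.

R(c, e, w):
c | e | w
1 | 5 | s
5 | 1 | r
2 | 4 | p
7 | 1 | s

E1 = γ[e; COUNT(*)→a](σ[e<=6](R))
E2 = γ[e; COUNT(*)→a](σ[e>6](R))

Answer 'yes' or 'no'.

E1 subexpression sizes:
  R → 4
  σ[e<=6](R) → 4
  γ[e; COUNT(*)→a](σ[e<=6](R)) → 3
E2 subexpression sizes:
  R → 4
  σ[e>6](R) → 0
  γ[e; COUNT(*)→a](σ[e>6](R)) → 0

E1 result:
e | a
1 | 2
4 | 1
5 | 1
E2 result:
e | a
(0 rows)
Witness: (1, 2) appears 1× in E1 but 0× in E2.

no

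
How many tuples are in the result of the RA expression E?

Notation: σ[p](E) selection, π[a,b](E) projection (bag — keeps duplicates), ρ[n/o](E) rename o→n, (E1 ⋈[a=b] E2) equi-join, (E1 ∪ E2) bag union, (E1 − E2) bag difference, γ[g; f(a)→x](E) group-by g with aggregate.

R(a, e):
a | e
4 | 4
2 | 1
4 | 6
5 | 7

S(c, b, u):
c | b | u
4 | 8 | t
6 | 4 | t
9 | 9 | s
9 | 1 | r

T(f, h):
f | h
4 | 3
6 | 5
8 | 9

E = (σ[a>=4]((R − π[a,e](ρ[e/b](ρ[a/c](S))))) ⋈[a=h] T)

Row counts bottom-up:
  R → 4
  S → 4
  ρ[a/c](S) → 4
  ρ[e/b](ρ[a/c](S)) → 4
  π[a,e](ρ[e/b](ρ[a/c](S))) → 4
  (R − π[a,e](ρ[e/b](ρ[a/c](S)))) → 4
  σ[a>=4]((R − π[a,e](ρ[e/b](ρ[a/c](S))))) → 3
  T → 3
  (σ[a>=4]((R − π[a,e](ρ[e/b](ρ[a/c](S))))) ⋈[a=h] T) → 1

|E| = 1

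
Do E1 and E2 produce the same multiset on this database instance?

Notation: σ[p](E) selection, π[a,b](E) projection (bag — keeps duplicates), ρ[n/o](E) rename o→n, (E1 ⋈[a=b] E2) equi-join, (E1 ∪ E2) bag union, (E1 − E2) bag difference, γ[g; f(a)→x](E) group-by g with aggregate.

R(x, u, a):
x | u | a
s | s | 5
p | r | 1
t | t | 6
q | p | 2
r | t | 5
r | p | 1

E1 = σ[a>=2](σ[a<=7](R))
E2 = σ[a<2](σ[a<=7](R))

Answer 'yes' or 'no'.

E1 stepwise |·|:
  R → 6
  σ[a<=7](R) → 6
  σ[a>=2](σ[a<=7](R)) → 4
E2 stepwise |·|:
  R → 6
  σ[a<=7](R) → 6
  σ[a<2](σ[a<=7](R)) → 2

E1 result:
x | u | a
q | p | 2
r | t | 5
s | s | 5
t | t | 6
E2 result:
x | u | a
p | r | 1
r | p | 1
Witness: ('s', 's', 5) appears 1× in E1 but 0× in E2.

no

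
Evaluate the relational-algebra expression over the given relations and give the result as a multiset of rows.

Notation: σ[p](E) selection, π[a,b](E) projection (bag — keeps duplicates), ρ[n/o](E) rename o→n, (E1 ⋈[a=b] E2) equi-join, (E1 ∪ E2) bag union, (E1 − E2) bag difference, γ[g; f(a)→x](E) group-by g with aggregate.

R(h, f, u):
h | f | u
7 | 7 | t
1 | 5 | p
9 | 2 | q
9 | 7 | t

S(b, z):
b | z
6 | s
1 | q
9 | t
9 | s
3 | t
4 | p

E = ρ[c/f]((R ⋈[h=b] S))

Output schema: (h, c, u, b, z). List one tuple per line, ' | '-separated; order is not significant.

Per-node cardinality:
  R → 4
  S → 6
  (R ⋈[h=b] S) → 5
  ρ[c/f]((R ⋈[h=b] S)) → 5

== RESULT ==
h | c | u | b | z
1 | 5 | p | 1 | q
9 | 2 | q | 9 | s
9 | 2 | q | 9 | t
9 | 7 | t | 9 | s
9 | 7 | t | 9 | t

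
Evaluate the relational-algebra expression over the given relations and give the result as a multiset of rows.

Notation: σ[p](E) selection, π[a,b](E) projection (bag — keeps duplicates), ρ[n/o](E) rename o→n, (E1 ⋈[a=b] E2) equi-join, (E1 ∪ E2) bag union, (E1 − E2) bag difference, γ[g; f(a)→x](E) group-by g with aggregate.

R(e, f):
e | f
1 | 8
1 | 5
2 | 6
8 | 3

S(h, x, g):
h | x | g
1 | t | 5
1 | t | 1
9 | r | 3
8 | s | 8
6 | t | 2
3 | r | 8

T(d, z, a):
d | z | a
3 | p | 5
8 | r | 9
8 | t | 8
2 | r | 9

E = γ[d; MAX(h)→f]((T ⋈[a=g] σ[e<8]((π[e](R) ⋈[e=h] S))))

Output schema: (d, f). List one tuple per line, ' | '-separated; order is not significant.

Per-node cardinality:
  T → 4
  R → 4
  π[e](R) → 4
  S → 6
  (π[e](R) ⋈[e=h] S) → 5
  σ[e<8]((π[e](R) ⋈[e=h] S)) → 4
  (T ⋈[a=g] σ[e<8]((π[e](R) ⋈[e=h] S))) → 2
  γ[d; MAX(h)→f]((T ⋈[a=g] σ[e<8]((π[e](R) ⋈[e=h] S)))) → 1

== RESULT ==
d | f
3 | 1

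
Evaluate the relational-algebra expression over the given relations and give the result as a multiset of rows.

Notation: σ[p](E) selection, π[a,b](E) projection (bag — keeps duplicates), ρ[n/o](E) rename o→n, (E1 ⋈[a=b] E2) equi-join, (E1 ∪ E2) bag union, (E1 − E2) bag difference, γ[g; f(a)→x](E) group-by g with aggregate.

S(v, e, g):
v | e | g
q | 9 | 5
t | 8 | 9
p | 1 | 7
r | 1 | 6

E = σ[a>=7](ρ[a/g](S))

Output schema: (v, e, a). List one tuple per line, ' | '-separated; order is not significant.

Stepwise |·|:
  S → 4
  ρ[a/g](S) → 4
  σ[a>=7](ρ[a/g](S)) → 2

== RESULT ==
v | e | a
p | 1 | 7
t | 8 | 9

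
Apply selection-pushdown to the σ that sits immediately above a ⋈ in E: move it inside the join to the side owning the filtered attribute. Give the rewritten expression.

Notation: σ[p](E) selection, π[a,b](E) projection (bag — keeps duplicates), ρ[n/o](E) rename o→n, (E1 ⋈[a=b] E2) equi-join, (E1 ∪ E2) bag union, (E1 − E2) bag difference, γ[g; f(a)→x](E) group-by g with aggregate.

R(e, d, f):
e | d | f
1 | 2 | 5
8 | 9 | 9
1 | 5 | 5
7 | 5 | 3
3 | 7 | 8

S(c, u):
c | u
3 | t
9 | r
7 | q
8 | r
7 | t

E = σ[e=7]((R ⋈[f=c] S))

σ filters on e, owned by the left side.
E' = (σ[e=7](R) ⋈[f=c] S)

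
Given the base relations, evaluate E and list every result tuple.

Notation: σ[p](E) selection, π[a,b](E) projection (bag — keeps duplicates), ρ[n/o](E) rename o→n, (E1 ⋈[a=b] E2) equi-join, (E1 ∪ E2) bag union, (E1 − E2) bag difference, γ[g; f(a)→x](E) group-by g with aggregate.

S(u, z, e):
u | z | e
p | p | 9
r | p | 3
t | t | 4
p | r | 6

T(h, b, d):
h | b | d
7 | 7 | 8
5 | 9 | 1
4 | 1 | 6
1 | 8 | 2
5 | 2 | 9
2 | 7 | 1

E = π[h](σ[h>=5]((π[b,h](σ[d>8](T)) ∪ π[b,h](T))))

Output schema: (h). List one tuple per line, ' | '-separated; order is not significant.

Per-node cardinality:
  T → 6
  σ[d>8](T) → 1
  π[b,h](σ[d>8](T)) → 1
  T → 6
  π[b,h](T) → 6
  (π[b,h](σ[d>8](T)) ∪ π[b,h](T)) → 7
  σ[h>=5]((π[b,h](σ[d>8](T)) ∪ π[b,h](T))) → 4
  π[h](σ[h>=5]((π[b,h](σ[d>8](T)) ∪ π[b,h](T)))) → 4

== RESULT ==
h
5
5
5
7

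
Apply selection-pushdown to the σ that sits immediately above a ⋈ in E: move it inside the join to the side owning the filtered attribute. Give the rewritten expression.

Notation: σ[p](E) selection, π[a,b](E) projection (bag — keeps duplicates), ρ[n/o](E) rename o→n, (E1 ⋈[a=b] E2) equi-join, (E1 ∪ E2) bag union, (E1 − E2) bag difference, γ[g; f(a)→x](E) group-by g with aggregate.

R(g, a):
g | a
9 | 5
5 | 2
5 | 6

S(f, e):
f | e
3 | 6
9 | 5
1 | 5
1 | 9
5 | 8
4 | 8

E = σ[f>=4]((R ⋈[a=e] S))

σ filters on f, owned by the right side.
E' = (R ⋈[a=e] σ[f>=4](S))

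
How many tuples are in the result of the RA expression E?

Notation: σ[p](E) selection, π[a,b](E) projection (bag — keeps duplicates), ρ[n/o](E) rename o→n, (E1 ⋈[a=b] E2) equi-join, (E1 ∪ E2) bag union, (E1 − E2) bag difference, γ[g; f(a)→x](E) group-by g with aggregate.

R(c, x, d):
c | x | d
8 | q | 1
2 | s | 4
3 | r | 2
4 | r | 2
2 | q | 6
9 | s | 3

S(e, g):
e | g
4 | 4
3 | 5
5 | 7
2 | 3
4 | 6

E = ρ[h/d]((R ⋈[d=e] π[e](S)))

Subexpression sizes:
  R → 6
  S → 5
  π[e](S) → 5
  (R ⋈[d=e] π[e](S)) → 5
  ρ[h/d]((R ⋈[d=e] π[e](S))) → 5

|E| = 5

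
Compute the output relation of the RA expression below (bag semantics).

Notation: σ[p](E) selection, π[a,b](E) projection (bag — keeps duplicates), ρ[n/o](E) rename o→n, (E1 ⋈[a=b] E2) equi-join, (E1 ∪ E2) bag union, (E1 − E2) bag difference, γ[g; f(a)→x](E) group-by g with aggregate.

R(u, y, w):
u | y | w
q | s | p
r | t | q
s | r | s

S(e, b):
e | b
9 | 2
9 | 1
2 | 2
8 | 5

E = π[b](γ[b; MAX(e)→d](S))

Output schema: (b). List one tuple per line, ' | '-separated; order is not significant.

Stepwise |·|:
  S → 4
  γ[b; MAX(e)→d](S) → 3
  π[b](γ[b; MAX(e)→d](S)) → 3

== RESULT ==
b
1
2
5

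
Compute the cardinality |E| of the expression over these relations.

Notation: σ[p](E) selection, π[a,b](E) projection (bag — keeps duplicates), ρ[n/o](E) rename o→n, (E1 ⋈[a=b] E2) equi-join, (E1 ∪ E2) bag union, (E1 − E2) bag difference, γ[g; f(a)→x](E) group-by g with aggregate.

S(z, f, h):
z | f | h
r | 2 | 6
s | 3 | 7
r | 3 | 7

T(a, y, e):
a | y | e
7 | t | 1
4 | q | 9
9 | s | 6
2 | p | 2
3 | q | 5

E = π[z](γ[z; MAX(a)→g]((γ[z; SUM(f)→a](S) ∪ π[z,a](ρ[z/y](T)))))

Per-node cardinality:
  S → 3
  γ[z; SUM(f)→a](S) → 2
  T → 5
  ρ[z/y](T) → 5
  π[z,a](ρ[z/y](T)) → 5
  (γ[z; SUM(f)→a](S) ∪ π[z,a](ρ[z/y](T))) → 7
  γ[z; MAX(a)→g]((γ[z; SUM(f)→a](S) ∪ π[z,a](ρ[z/y](T)))) → 5
  π[z](γ[z; MAX(a)→g]((γ[z; SUM(f)→a](S) ∪ π[z,a](ρ[z/y](T))))) → 5

|E| = 5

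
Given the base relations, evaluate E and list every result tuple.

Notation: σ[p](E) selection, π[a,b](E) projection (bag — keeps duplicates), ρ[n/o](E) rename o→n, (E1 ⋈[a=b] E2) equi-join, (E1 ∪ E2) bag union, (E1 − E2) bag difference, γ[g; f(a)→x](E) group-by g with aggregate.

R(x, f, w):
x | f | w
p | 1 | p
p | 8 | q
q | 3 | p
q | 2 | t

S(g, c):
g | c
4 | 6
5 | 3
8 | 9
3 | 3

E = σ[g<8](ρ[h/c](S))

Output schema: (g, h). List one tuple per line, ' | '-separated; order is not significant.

Per-node cardinality:
  S → 4
  ρ[h/c](S) → 4
  σ[g<8](ρ[h/c](S)) → 3

== RESULT ==
g | h
3 | 3
4 | 6
5 | 3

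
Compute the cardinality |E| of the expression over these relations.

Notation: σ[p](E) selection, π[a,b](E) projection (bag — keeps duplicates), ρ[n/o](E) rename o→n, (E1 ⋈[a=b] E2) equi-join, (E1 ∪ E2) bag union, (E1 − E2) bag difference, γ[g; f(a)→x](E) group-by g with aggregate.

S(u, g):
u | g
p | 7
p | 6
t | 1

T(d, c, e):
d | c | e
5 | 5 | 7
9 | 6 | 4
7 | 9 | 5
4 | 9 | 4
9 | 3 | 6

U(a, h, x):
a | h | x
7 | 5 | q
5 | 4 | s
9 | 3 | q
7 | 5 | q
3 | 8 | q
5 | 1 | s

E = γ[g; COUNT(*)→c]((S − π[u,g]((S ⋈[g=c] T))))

Per-node cardinality:
  S → 3
  S → 3
  T → 5
  (S ⋈[g=c] T) → 1
  π[u,g]((S ⋈[g=c] T)) → 1
  (S − π[u,g]((S ⋈[g=c] T))) → 2
  γ[g; COUNT(*)→c]((S − π[u,g]((S ⋈[g=c] T)))) → 2

|E| = 2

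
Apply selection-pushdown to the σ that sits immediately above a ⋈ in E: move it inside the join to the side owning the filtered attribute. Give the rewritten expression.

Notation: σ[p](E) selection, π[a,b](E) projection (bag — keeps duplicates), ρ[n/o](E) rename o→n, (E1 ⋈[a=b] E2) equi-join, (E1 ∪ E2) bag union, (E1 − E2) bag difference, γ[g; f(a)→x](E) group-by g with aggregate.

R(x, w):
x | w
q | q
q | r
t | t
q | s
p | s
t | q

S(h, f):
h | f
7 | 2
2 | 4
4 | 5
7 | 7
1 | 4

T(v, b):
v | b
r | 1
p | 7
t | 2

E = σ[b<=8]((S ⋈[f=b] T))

σ filters on b, owned by the right side.
E' = (S ⋈[f=b] σ[b<=8](T))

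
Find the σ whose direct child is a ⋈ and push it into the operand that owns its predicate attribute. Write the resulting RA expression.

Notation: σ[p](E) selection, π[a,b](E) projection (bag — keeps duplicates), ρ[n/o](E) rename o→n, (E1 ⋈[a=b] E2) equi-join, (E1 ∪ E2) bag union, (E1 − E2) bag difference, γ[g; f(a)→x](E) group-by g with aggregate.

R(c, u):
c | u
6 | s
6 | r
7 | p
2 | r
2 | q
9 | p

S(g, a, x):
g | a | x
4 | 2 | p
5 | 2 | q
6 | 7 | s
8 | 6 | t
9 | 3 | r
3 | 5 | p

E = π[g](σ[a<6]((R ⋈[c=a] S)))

σ filters on a, owned by the right side.
E' = π[g]((R ⋈[c=a] σ[a<6](S)))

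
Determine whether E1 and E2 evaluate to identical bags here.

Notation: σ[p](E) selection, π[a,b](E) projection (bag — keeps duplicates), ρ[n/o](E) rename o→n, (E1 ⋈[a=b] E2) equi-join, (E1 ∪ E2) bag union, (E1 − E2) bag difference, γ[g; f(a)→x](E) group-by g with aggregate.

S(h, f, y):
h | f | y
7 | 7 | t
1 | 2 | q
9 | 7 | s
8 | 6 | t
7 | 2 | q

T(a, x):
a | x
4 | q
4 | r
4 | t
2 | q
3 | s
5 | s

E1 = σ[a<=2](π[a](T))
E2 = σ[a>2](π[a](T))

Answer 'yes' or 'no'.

E1 subexpression sizes:
  T → 6
  π[a](T) → 6
  σ[a<=2](π[a](T)) → 1
E2 subexpression sizes:
  T → 6
  π[a](T) → 6
  σ[a>2](π[a](T)) → 5

E1 result:
a
2
E2 result:
a
3
4
4
4
5
Witness: (2,) appears 1× in E1 but 0× in E2.

no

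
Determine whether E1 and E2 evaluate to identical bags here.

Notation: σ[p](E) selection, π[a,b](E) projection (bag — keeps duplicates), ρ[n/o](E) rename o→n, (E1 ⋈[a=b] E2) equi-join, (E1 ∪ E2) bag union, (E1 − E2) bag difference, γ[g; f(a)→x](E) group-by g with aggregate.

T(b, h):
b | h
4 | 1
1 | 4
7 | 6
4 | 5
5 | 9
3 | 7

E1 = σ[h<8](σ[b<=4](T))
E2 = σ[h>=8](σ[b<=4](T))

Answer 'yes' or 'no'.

E1 row counts bottom-up:
  T → 6
  σ[b<=4](T) → 4
  σ[h<8](σ[b<=4](T)) → 4
E2 row counts bottom-up:
  T → 6
  σ[b<=4](T) → 4
  σ[h>=8](σ[b<=4](T)) → 0

E1 result:
b | h
1 | 4
3 | 7
4 | 1
4 | 5
E2 result:
b | h
(0 rows)
Witness: (3, 7) appears 1× in E1 but 0× in E2.

no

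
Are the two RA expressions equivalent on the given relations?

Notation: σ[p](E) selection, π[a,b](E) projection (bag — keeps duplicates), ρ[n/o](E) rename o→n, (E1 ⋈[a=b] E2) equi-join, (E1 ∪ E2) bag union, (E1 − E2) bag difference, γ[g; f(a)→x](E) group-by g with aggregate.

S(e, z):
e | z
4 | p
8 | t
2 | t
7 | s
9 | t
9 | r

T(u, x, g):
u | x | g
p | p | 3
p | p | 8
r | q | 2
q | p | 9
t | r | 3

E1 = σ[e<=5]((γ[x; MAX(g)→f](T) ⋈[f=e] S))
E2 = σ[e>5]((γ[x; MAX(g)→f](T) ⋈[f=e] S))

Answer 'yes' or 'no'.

E1 per-node cardinality:
  T → 5
  γ[x; MAX(g)→f](T) → 3
  S → 6
  (γ[x; MAX(g)→f](T) ⋈[f=e] S) → 3
  σ[e<=5]((γ[x; MAX(g)→f](T) ⋈[f=e] S)) → 1
E2 per-node cardinality:
  T → 5
  γ[x; MAX(g)→f](T) → 3
  S → 6
  (γ[x; MAX(g)→f](T) ⋈[f=e] S) → 3
  σ[e>5]((γ[x; MAX(g)→f](T) ⋈[f=e] S)) → 2

E1 result:
x | f | e | z
q | 2 | 2 | t
E2 result:
x | f | e | z
p | 9 | 9 | r
p | 9 | 9 | t
Witness: ('q', 2, 2, 't') appears 1× in E1 but 0× in E2.

no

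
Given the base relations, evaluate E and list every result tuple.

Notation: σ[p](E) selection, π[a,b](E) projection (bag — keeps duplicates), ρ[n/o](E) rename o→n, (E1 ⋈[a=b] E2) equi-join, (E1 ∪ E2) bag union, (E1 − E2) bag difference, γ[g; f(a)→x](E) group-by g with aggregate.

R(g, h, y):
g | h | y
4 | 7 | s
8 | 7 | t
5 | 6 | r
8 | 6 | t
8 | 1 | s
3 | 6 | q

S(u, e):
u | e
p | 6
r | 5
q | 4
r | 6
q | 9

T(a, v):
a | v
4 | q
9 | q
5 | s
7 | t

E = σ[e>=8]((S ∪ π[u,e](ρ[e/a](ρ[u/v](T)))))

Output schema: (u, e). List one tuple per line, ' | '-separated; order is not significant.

Per-node cardinality:
  S → 5
  T → 4
  ρ[u/v](T) → 4
  ρ[e/a](ρ[u/v](T)) → 4
  π[u,e](ρ[e/a](ρ[u/v](T))) → 4
  (S ∪ π[u,e](ρ[e/a](ρ[u/v](T)))) → 9
  σ[e>=8]((S ∪ π[u,e](ρ[e/a](ρ[u/v](T))))) → 2

== RESULT ==
u | e
q | 9
q | 9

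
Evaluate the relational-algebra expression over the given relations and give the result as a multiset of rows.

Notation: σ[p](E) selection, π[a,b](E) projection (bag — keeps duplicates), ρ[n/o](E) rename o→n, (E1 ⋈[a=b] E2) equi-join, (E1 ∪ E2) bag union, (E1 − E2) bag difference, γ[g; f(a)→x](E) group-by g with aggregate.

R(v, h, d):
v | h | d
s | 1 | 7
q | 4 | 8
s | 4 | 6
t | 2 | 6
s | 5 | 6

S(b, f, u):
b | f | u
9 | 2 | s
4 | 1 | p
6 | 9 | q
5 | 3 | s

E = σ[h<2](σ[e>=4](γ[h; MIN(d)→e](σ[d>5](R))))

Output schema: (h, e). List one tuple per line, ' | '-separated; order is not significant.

Subexpression sizes:
  R → 5
  σ[d>5](R) → 5
  γ[h; MIN(d)→e](σ[d>5](R)) → 4
  σ[e>=4](γ[h; MIN(d)→e](σ[d>5](R))) → 4
  σ[h<2](σ[e>=4](γ[h; MIN(d)→e](σ[d>5](R)))) → 1

== RESULT ==
h | e
1 | 7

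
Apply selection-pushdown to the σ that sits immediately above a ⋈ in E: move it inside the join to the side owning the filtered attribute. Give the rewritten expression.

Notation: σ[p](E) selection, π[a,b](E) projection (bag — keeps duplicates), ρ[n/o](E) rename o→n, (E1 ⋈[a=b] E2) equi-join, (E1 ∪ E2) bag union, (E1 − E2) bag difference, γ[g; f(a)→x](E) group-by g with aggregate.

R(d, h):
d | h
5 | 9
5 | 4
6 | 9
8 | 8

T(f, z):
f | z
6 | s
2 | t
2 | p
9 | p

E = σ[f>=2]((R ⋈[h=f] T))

σ filters on f, owned by the right side.
E' = (R ⋈[h=f] σ[f>=2](T))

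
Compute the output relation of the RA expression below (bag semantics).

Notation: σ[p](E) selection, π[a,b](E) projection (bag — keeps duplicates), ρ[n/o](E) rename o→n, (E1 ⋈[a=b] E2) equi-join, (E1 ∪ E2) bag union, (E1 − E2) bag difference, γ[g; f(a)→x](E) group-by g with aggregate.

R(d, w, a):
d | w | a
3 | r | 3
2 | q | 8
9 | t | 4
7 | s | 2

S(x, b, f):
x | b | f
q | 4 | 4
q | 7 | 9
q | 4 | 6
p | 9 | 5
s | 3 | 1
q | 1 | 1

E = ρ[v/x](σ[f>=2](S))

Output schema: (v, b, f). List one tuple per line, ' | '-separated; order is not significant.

Per-node cardinality:
  S → 6
  σ[f>=2](S) → 4
  ρ[v/x](σ[f>=2](S)) → 4

== RESULT ==
v | b | f
p | 9 | 5
q | 4 | 4
q | 4 | 6
q | 7 | 9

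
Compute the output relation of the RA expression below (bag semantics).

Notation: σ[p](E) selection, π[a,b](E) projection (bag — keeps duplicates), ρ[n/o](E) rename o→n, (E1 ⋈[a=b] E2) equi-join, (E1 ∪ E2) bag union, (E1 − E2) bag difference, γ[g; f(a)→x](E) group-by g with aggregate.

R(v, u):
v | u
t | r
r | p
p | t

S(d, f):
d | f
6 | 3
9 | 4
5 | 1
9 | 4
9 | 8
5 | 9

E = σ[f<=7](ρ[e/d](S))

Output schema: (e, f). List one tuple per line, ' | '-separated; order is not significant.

Subexpression sizes:
  S → 6
  ρ[e/d](S) → 6
  σ[f<=7](ρ[e/d](S)) → 4

== RESULT ==
e | f
5 | 1
6 | 3
9 | 4
9 | 4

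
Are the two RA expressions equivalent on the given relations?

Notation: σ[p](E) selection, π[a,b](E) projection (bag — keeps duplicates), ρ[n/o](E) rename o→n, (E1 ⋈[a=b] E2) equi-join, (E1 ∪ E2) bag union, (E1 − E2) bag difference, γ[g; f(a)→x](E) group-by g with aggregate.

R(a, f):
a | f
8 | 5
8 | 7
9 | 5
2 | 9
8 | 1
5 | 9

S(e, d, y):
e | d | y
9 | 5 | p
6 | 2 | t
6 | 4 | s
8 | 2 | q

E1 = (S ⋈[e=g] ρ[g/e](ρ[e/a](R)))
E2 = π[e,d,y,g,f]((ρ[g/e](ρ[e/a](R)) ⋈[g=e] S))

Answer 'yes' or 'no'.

E1 subexpression sizes:
  S → 4
  R → 6
  ρ[e/a](R) → 6
  ρ[g/e](ρ[e/a](R)) → 6
  (S ⋈[e=g] ρ[g/e](ρ[e/a](R))) → 4
E2 subexpression sizes:
  R → 6
  ρ[e/a](R) → 6
  ρ[g/e](ρ[e/a](R)) → 6
  S → 4
  (ρ[g/e](ρ[e/a](R)) ⋈[g=e] S) → 4
  π[e,d,y,g,f]((ρ[g/e](ρ[e/a](R)) ⋈[g=e] S)) → 4

E1 and E2 produce the same multiset:
e | d | y | g | f
8 | 2 | q | 8 | 1
8 | 2 | q | 8 | 5
8 | 2 | q | 8 | 7
9 | 5 | p | 9 | 5

yes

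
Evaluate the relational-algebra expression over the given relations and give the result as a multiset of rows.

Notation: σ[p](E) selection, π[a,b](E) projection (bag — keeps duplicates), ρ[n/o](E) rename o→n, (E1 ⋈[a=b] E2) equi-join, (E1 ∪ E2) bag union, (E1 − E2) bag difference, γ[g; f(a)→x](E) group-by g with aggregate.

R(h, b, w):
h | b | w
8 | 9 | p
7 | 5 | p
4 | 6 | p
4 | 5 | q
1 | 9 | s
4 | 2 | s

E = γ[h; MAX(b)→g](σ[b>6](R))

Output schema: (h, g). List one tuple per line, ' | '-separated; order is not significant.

Subexpression sizes:
  R → 6
  σ[b>6](R) → 2
  γ[h; MAX(b)→g](σ[b>6](R)) → 2

== RESULT ==
h | g
1 | 9
8 | 9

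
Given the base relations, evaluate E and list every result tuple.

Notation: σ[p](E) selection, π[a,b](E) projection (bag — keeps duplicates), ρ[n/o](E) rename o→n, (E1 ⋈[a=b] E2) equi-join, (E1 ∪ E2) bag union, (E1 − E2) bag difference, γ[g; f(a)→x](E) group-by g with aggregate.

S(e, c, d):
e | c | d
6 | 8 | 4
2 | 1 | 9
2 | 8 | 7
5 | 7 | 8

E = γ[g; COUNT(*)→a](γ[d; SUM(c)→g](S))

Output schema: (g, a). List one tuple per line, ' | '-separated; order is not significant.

Stepwise |·|:
  S → 4
  γ[d; SUM(c)→g](S) → 4
  γ[g; COUNT(*)→a](γ[d; SUM(c)→g](S)) → 3

== RESULT ==
g | a
1 | 1
7 | 1
8 | 2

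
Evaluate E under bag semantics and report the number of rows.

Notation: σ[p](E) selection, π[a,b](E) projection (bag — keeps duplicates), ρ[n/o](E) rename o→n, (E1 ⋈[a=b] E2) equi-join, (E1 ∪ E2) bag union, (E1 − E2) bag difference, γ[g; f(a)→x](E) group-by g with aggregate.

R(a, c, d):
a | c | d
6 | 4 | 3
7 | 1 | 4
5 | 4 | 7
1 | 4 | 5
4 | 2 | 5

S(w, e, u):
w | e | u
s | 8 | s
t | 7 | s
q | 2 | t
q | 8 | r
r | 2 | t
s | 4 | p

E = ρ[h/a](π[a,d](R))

Per-node cardinality:
  R → 5
  π[a,d](R) → 5
  ρ[h/a](π[a,d](R)) → 5

|E| = 5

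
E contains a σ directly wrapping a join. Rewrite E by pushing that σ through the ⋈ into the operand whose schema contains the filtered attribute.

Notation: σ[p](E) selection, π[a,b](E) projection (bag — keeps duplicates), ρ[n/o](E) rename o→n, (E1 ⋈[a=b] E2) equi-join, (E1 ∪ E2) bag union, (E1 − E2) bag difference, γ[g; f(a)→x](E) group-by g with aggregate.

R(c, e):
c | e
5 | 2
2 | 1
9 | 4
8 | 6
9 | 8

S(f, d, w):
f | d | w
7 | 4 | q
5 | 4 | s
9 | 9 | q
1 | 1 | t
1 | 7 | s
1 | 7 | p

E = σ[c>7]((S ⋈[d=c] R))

σ filters on c, owned by the right side.
E' = (S ⋈[d=c] σ[c>7](R))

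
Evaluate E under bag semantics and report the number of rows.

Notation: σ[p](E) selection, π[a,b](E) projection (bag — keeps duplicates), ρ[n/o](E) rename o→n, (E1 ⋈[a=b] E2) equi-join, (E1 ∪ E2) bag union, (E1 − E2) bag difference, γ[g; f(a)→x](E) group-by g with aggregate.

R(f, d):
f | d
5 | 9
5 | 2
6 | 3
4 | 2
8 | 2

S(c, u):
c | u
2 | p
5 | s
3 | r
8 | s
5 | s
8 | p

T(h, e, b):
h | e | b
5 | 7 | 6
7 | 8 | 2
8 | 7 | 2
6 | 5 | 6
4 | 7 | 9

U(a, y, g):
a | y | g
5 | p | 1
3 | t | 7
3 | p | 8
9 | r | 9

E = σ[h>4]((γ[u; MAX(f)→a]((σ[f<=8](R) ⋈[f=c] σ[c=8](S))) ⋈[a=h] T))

Stepwise |·|:
  R → 5
  σ[f<=8](R) → 5
  S → 6
  σ[c=8](S) → 2
  (σ[f<=8](R) ⋈[f=c] σ[c=8](S)) → 2
  γ[u; MAX(f)→a]((σ[f<=8](R) ⋈[f=c] σ[c=8](S))) → 2
  T → 5
  (γ[u; MAX(f)→a]((σ[f<=8](R) ⋈[f=c] σ[c=8](S))) ⋈[a=h] T) → 2
  σ[h>4]((γ[u; MAX(f)→a]((σ[f<=8](R) ⋈[f=c] σ[c=8](S))) ⋈[a=h] T)) → 2

|E| = 2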